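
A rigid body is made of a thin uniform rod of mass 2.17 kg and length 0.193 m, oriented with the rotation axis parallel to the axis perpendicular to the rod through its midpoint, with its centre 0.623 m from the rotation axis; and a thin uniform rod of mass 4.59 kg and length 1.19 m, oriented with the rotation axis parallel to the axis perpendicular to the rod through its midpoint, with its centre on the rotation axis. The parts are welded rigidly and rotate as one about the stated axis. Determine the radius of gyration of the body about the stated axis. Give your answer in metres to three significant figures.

0.454

Thin rod: I_cm = (1/12)ML² = (1/12)(2.17)(0.193)² = 0.0067359 kg m²; centre at d = 0.623 m, so I = I_cm + Md² gives I = 0.0067359 + (2.17)(0.623)² = 0.84898 kg m².
Thin rod: I_cm = (1/12)ML² = (1/12)(4.59)(1.19)² = 0.54166 kg m²; axis through the centre, so I = 0.54166 kg m².
Total I = 1.3906 kg m²; total mass M = 6.76 kg.
k = √(I/M) = √(1.3906/6.76) = 0.45356 m.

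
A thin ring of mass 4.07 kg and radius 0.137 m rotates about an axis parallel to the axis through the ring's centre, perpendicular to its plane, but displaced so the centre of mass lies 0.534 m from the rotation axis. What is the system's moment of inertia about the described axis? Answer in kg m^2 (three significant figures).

1.24

I_cm = MR² = (4.07)(0.137)² = 0.07639 kg m^2; centre at d = 0.534 m, so I = I_cm + Md² gives I = 0.07639 + (4.07)(0.534)² = 1.237 kg m^2.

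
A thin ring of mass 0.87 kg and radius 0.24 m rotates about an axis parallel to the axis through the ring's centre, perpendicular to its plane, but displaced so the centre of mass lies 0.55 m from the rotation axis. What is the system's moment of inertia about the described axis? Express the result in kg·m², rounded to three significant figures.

0.313

I_cm = MR² = (0.87)(0.24)² = 0.050112 kg·m²; centre at d = 0.55 m, so the parallel axis theorem gives I = 0.050112 + (0.87)(0.55)² = 0.31329 kg·m².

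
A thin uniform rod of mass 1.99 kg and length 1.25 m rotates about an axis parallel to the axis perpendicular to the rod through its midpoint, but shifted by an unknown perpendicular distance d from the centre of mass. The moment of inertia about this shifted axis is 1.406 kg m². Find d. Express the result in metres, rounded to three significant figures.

About the centre-of-mass axis, I_cm = (1/12)ML² = (1/12)(1.99)(1.25)² = 0.25911 kg m².
Parallel axis theorem: I = I_cm + Md², so Md² = 1.406 − 0.25911 = 1.1469 kg m².
d = √(1.1469 / 1.99) = 0.75916 m.

0.759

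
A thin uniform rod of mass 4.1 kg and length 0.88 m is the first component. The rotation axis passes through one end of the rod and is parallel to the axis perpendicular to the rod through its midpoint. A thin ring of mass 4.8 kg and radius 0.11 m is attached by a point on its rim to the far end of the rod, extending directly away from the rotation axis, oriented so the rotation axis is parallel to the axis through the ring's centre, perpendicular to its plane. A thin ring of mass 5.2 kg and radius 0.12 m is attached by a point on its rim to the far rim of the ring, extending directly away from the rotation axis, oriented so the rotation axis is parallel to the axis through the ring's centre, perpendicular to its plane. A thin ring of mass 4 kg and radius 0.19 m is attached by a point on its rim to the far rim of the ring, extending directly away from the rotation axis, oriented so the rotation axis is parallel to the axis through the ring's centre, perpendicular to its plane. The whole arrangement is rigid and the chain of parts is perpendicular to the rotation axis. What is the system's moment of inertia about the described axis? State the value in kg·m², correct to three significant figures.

Thin rod: I_cm = (1/12)ML² = (1/12)(4.1)(0.88)² = 0.26459 kg·m²; centre at d = 0.44 m, so the parallel axis theorem gives I = 0.26459 + (4.1)(0.44)² = 1.0583 kg·m².
Thin ring: I_cm = MR² = (4.8)(0.11)² = 0.05808 kg·m²; centre at d = 0.44 + 0.44 + 0.11 = 0.99 m, so the parallel axis theorem gives I = 0.05808 + (4.8)(0.99)² = 4.7626 kg·m².
Thin ring: I_cm = MR² = (5.2)(0.12)² = 0.07488 kg·m²; centre at d = 0.44 + 0.44 + 0.11 + 0.11 + 0.12 = 1.22 m, so the parallel axis theorem gives I = 0.07488 + (5.2)(1.22)² = 7.8146 kg·m².
Thin ring: I_cm = MR² = (4)(0.19)² = 0.1444 kg·m²; centre at d = 0.44 + 0.44 + 0.11 + 0.11 + 0.12 + 0.12 + 0.19 = 1.53 m, so the parallel axis theorem gives I = 0.1444 + (4)(1.53)² = 9.508 kg·m².
Total I = 1.0583 + 4.7626 + 7.8146 + 9.508 = 23.143 kg·m².

23.1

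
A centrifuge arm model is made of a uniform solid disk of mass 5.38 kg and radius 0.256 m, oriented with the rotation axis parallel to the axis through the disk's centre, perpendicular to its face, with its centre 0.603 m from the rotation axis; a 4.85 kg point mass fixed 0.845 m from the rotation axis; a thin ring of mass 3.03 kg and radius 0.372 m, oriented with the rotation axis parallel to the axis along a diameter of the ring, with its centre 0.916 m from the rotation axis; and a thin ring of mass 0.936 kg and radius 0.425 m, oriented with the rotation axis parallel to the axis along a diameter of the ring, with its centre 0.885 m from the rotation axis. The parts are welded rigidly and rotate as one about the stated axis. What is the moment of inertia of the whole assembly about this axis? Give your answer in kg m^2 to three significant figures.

9.17

Solid disk: I_cm = (1/2)MR² = (1/2)(5.38)(0.256)² = 0.17629 kg m^2; centre at d = 0.603 m, so the parallel axis theorem gives I = 0.17629 + (5.38)(0.603)² = 2.1325 kg m^2.
Point mass: I_cm = 0; centre at d = 0.845 m, so the parallel axis theorem gives I = 0 + (4.85)(0.845)² = 3.463 kg m^2.
Thin ring: I_cm = (1/2)MR² = (1/2)(3.03)(0.372)² = 0.20965 kg m^2; centre at d = 0.916 m, so the parallel axis theorem gives I = 0.20965 + (3.03)(0.916)² = 2.752 kg m^2.
Thin ring: I_cm = (1/2)MR² = (1/2)(0.936)(0.425)² = 0.084532 kg m^2; centre at d = 0.885 m, so the parallel axis theorem gives I = 0.084532 + (0.936)(0.885)² = 0.81763 kg m^2.
Total I = 2.1325 + 3.463 + 2.752 + 0.81763 = 9.1652 kg m^2.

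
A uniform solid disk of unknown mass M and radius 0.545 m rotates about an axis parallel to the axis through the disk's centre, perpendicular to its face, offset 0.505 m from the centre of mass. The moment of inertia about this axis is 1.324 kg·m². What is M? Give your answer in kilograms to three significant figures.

I = I_cm + Md² = (1/2)MR² + Md² = M·[0.5·(0.545)² + (0.505)²] = M·0.40354.
So M = 1.324 / 0.40354 = 3.281 kg.

3.28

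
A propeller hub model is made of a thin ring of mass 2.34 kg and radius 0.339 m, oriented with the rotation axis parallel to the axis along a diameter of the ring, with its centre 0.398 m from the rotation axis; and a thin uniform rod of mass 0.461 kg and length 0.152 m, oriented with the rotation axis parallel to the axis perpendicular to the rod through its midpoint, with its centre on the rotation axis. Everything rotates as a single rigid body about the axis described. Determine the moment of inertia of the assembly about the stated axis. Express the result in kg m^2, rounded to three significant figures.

0.506

Thin ring: I_cm = (1/2)MR² = (1/2)(2.34)(0.339)² = 0.13446 kg m^2; centre at d = 0.398 m, so the parallel axis theorem gives I = 0.13446 + (2.34)(0.398)² = 0.50512 kg m^2.
Thin rod: I_cm = (1/12)ML² = (1/12)(0.461)(0.152)² = 0.00088758 kg m^2; axis through the centre, so I = 0.00088758 kg m^2.
Total I = 0.50512 + 0.00088758 = 0.50601 kg m^2.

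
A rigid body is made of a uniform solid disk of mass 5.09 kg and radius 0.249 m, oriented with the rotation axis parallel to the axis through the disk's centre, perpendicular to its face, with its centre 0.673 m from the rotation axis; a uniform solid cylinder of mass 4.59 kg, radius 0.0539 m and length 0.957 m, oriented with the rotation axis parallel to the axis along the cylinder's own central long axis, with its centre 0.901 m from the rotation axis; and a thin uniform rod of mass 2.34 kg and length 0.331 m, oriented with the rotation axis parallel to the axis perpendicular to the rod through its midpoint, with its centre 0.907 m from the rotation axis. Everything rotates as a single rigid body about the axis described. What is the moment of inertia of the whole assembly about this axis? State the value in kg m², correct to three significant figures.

8.14

Solid disk: I_cm = (1/2)MR² = (1/2)(5.09)(0.249)² = 0.15779 kg m²; centre at d = 0.673 m, so the parallel axis theorem gives I = 0.15779 + (5.09)(0.673)² = 2.4632 kg m².
Solid cylinder: I_cm = (1/2)MR² = (1/2)(4.59)(0.0539)² = 0.0066675 kg m²; centre at d = 0.901 m, so the parallel axis theorem gives I = 0.0066675 + (4.59)(0.901)² = 3.7328 kg m².
Thin rod: I_cm = (1/12)ML² = (1/12)(2.34)(0.331)² = 0.021364 kg m²; centre at d = 0.907 m, so the parallel axis theorem gives I = 0.021364 + (2.34)(0.907)² = 1.9464 kg m².
Total I = 2.4632 + 3.7328 + 1.9464 = 8.1424 kg m².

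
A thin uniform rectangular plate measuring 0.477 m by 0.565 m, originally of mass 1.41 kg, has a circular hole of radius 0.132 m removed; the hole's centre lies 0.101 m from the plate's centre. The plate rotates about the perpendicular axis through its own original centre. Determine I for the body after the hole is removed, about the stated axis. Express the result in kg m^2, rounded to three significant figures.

0.0588

Unpierced body about its centre: I₀ = (1/12)M(a²+b²) = (1/12)(1.41)[(0.477)² + (0.565)²] = 0.064244 kg m^2.
The removed disk has mass m = M·πr²/(ab) = (1.41)·π(0.132)²/(0.477·0.565) = 0.28638 kg (same uniform areal density).
Its moment of inertia about the rotation axis (parallel-axis theorem): I_hole = (1/2)mr² + md² = (1/2)(0.28638)(0.132)² + (0.28638)(0.101)² = 0.0054164 kg m^2.
Treating the hole as negative mass, I = I₀ − I_hole = 0.064244 − 0.0054164 = 0.058827 kg m^2.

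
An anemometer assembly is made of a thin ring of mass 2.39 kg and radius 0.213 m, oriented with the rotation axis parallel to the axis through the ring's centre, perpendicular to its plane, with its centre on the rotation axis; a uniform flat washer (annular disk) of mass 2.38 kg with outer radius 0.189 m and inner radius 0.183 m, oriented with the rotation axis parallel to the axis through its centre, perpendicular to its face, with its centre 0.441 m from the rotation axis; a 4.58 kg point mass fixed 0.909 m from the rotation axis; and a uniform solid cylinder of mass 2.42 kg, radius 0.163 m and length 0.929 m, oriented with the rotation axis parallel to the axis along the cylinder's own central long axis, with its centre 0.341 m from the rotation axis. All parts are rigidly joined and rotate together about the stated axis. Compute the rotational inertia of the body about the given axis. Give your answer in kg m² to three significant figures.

4.75

Thin ring: I_cm = MR² = (2.39)(0.213)² = 0.10843 kg m²; axis through the centre, so I = 0.10843 kg m².
Annular disk: I_cm = (1/2)M(R²+r²) = (1/2)(2.38)[(0.189)² + (0.183)²] = 0.08236 kg m²; centre at d = 0.441 m, so I = I_cm + Md² gives I = 0.08236 + (2.38)(0.441)² = 0.54522 kg m².
Point mass: I_cm = 0; centre at d = 0.909 m, so I = I_cm + Md² gives I = 0 + (4.58)(0.909)² = 3.7844 kg m².
Solid cylinder: I_cm = (1/2)MR² = (1/2)(2.42)(0.163)² = 0.032148 kg m²; centre at d = 0.341 m, so I = I_cm + Md² gives I = 0.032148 + (2.42)(0.341)² = 0.31355 kg m².
Total I = 0.10843 + 0.54522 + 3.7844 + 0.31355 = 4.7516 kg m².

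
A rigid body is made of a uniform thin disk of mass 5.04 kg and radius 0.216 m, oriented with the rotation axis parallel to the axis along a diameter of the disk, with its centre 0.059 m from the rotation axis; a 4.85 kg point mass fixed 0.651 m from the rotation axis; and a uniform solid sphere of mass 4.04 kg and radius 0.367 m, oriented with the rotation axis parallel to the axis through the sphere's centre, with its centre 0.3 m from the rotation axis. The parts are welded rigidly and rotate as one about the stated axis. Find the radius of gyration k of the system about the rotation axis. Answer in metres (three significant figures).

Thin disk: I_cm = (1/4)MR² = (1/4)(5.04)(0.216)² = 0.058787 kg·m²; centre at d = 0.059 m, so I = I_cm + Md² gives I = 0.058787 + (5.04)(0.059)² = 0.076331 kg·m².
Point mass: I_cm = 0; centre at d = 0.651 m, so I = I_cm + Md² gives I = 0 + (4.85)(0.651)² = 2.0554 kg·m².
Solid sphere: I_cm = (2/5)MR² = (2/5)(4.04)(0.367)² = 0.21766 kg·m²; centre at d = 0.3 m, so I = I_cm + Md² gives I = 0.21766 + (4.04)(0.3)² = 0.58126 kg·m².
Total I = 2.713 kg·m²; total mass M = 13.93 kg.
k = √(I/M) = √(2.713/13.93) = 0.44132 m.

0.441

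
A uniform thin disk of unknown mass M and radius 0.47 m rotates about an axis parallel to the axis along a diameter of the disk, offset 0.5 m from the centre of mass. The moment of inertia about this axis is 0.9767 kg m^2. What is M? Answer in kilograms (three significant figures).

I = I_cm + Md² = (1/4)MR² + Md² = M·[0.25·(0.47)² + (0.5)²] = M·0.30522.
So M = 0.9767 / 0.30522 = 3.1999 kg.

3.20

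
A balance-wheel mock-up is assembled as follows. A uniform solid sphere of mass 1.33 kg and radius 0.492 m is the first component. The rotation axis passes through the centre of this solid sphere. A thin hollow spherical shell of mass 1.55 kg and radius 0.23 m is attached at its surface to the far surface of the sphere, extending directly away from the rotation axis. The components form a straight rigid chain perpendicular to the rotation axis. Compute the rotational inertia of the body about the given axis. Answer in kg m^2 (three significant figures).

0.991

Solid sphere: I_cm = (2/5)MR² = (2/5)(1.33)(0.492)² = 0.12878 kg m^2; axis through the centre, so I = 0.12878 kg m^2.
Spherical shell: I_cm = (2/3)MR² = (2/3)(1.55)(0.23)² = 0.054663 kg m^2; centre at d = 0.492 + 0.23 = 0.722 m, so I = I_cm + Md² gives I = 0.054663 + (1.55)(0.722)² = 0.86265 kg m^2.
Total I = 0.12878 + 0.86265 = 0.99143 kg m^2.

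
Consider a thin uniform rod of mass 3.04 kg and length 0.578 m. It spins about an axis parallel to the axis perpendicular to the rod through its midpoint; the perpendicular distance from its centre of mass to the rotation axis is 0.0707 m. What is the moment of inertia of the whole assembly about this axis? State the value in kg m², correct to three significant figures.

0.0998

I_cm = (1/12)ML² = (1/12)(3.04)(0.578)² = 0.084635 kg m²; centre at d = 0.0707 m, so the parallel axis theorem gives I = 0.084635 + (3.04)(0.0707)² = 0.09983 kg m².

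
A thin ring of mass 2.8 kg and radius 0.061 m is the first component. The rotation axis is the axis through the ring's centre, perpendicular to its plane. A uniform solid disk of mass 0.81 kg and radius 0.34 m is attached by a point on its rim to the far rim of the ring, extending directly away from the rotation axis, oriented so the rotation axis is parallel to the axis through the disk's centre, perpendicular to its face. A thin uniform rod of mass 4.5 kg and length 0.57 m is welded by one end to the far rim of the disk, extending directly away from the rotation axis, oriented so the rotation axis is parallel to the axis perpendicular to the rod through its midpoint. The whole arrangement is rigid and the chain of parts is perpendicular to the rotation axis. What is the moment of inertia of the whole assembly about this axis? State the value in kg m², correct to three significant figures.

Thin ring: I_cm = MR² = (2.8)(0.061)² = 0.010419 kg m²; axis through the centre, so I = 0.010419 kg m².
Solid disk: I_cm = (1/2)MR² = (1/2)(0.81)(0.34)² = 0.046818 kg m²; centre at d = 0.061 + 0.34 = 0.401 m, so the parallel axis theorem gives I = 0.046818 + (0.81)(0.401)² = 0.17707 kg m².
Thin rod: I_cm = (1/12)ML² = (1/12)(4.5)(0.57)² = 0.12184 kg m²; centre at d = 0.061 + 0.34 + 0.34 + 0.285 = 1.026 m, so the parallel axis theorem gives I = 0.12184 + (4.5)(1.026)² = 4.8589 kg m².
Total I = 0.010419 + 0.17707 + 4.8589 = 5.0464 kg m².

5.05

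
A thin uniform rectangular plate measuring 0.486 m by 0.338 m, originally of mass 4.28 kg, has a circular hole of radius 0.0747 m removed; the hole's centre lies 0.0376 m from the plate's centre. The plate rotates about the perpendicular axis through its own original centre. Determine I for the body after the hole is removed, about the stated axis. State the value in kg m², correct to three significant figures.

0.123

Unpierced body about its centre: I₀ = (1/12)M(a²+b²) = (1/12)(4.28)[(0.486)² + (0.338)²] = 0.12499 kg m².
The removed disk has mass m = M·πr²/(ab) = (4.28)·π(0.0747)²/(0.486·0.338) = 0.45675 kg (same uniform areal density).
Its moment of inertia about the rotation axis (parallel-axis theorem): I_hole = (1/2)mr² + md² = (1/2)(0.45675)(0.0747)² + (0.45675)(0.0376)² = 0.0019201 kg m².
Treating the hole as negative mass, I = I₀ − I_hole = 0.12499 − 0.0019201 = 0.12307 kg m².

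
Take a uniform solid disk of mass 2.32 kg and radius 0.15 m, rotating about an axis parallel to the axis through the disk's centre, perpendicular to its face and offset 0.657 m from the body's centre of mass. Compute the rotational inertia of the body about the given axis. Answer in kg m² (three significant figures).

1.03

I_cm = (1/2)MR² = (1/2)(2.32)(0.15)² = 0.0261 kg m²; centre at d = 0.657 m, so I = I_cm + Md² gives I = 0.0261 + (2.32)(0.657)² = 1.0275 kg m².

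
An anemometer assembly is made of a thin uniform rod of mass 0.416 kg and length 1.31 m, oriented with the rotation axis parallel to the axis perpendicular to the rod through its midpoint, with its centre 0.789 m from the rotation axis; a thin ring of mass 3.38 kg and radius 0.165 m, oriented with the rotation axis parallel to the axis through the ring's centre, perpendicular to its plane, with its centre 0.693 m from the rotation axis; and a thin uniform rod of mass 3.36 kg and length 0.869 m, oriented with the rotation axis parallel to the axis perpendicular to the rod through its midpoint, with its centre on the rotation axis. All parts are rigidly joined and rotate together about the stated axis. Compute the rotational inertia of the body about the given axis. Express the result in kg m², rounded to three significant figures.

Thin rod: I_cm = (1/12)ML² = (1/12)(0.416)(1.31)² = 0.059491 kg m²; centre at d = 0.789 m, so I = I_cm + Md² gives I = 0.059491 + (0.416)(0.789)² = 0.31846 kg m².
Thin ring: I_cm = MR² = (3.38)(0.165)² = 0.092021 kg m²; centre at d = 0.693 m, so I = I_cm + Md² gives I = 0.092021 + (3.38)(0.693)² = 1.7153 kg m².
Thin rod: I_cm = (1/12)ML² = (1/12)(3.36)(0.869)² = 0.21145 kg m²; axis through the centre, so I = 0.21145 kg m².
Total I = 0.31846 + 1.7153 + 0.21145 = 2.2452 kg m².

2.25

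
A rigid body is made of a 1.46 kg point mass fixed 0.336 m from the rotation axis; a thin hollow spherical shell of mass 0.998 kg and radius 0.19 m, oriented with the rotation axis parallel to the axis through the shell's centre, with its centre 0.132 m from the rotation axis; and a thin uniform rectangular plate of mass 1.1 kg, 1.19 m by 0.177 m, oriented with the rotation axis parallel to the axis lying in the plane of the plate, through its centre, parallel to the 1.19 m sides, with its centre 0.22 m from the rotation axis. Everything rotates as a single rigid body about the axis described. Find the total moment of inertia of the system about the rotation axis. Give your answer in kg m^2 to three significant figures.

Point mass: I_cm = 0; centre at d = 0.336 m, so the parallel axis theorem gives I = 0 + (1.46)(0.336)² = 0.16483 kg m^2.
Spherical shell: I_cm = (2/3)MR² = (2/3)(0.998)(0.19)² = 0.024019 kg m^2; centre at d = 0.132 m, so the parallel axis theorem gives I = 0.024019 + (0.998)(0.132)² = 0.041408 kg m^2.
Rectangular plate: I_cm = (1/12)Mb² = (1/12)(1.1)(0.177)² = 0.0028718 kg m^2; centre at d = 0.22 m, so the parallel axis theorem gives I = 0.0028718 + (1.1)(0.22)² = 0.056112 kg m^2.
Total I = 0.16483 + 0.041408 + 0.056112 = 0.26235 kg m^2.

0.262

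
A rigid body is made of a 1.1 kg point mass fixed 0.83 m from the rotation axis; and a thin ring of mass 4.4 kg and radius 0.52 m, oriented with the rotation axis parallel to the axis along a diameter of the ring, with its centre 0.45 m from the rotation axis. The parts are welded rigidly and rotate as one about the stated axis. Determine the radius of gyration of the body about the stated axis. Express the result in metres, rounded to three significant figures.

Point mass: I_cm = 0; centre at d = 0.83 m, so the parallel axis theorem gives I = 0 + (1.1)(0.83)² = 0.75779 kg m^2.
Thin ring: I_cm = (1/2)MR² = (1/2)(4.4)(0.52)² = 0.59488 kg m^2; centre at d = 0.45 m, so the parallel axis theorem gives I = 0.59488 + (4.4)(0.45)² = 1.4859 kg m^2.
Total I = 2.2437 kg m^2; total mass M = 5.5 kg.
k = √(I/M) = √(2.2437/5.5) = 0.6387 m.

0.639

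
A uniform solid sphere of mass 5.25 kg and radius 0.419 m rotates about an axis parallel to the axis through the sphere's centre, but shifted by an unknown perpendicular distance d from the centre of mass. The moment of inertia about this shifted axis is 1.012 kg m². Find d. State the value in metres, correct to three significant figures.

About the centre-of-mass axis, I_cm = (2/5)MR² = (2/5)(5.25)(0.419)² = 0.36868 kg m².
Parallel axis theorem: I = I_cm + Md², so Md² = 1.012 − 0.36868 = 0.64332 kg m².
d = √(0.64332 / 5.25) = 0.35005 m.

0.350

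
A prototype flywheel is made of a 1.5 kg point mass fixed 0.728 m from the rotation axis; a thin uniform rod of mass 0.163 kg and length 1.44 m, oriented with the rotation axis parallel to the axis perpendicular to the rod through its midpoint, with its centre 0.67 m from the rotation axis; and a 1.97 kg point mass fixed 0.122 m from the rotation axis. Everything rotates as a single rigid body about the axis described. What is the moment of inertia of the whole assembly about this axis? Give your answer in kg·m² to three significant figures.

0.926

Point mass: I_cm = 0; centre at d = 0.728 m, so the parallel axis theorem gives I = 0 + (1.5)(0.728)² = 0.79498 kg·m².
Thin rod: I_cm = (1/12)ML² = (1/12)(0.163)(1.44)² = 0.028166 kg·m²; centre at d = 0.67 m, so the parallel axis theorem gives I = 0.028166 + (0.163)(0.67)² = 0.10134 kg·m².
Point mass: I_cm = 0; centre at d = 0.122 m, so the parallel axis theorem gives I = 0 + (1.97)(0.122)² = 0.029321 kg·m².
Total I = 0.79498 + 0.10134 + 0.029321 = 0.92563 kg·m².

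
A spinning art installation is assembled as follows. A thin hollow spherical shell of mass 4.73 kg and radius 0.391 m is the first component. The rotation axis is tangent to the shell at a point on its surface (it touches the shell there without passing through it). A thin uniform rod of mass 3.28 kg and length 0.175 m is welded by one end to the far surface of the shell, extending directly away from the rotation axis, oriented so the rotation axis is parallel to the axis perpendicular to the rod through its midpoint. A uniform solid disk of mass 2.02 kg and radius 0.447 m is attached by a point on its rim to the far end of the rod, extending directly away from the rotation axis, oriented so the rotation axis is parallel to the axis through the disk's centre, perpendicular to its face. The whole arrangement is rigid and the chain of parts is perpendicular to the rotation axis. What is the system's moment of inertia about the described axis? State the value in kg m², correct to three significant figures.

Spherical shell: I_cm = (2/3)MR² = (2/3)(4.73)(0.391)² = 0.48208 kg m²; centre at d = 0.391 m, so I = I_cm + Md² gives I = 0.48208 + (4.73)(0.391)² = 1.2052 kg m².
Thin rod: I_cm = (1/12)ML² = (1/12)(3.28)(0.175)² = 0.0083708 kg m²; centre at d = 0.391 + 0.391 + 0.0875 = 0.8695 m, so I = I_cm + Md² gives I = 0.0083708 + (3.28)(0.8695)² = 2.4882 kg m².
Solid disk: I_cm = (1/2)MR² = (1/2)(2.02)(0.447)² = 0.20181 kg m²; centre at d = 0.391 + 0.391 + 0.0875 + 0.0875 + 0.447 = 1.404 m, so I = I_cm + Md² gives I = 0.20181 + (2.02)(1.404)² = 4.1837 kg m².
Total I = 1.2052 + 2.4882 + 4.1837 = 7.877 kg m².

7.88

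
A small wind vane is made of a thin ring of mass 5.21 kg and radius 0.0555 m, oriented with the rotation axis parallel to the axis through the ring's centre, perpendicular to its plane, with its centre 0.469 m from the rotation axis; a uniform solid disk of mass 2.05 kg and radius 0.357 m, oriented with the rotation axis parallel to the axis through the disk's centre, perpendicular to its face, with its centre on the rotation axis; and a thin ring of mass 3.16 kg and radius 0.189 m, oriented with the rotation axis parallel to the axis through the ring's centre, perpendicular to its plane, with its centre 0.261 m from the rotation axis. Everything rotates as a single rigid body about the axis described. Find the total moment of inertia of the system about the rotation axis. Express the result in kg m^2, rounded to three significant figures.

Thin ring: I_cm = MR² = (5.21)(0.0555)² = 0.016048 kg m^2; centre at d = 0.469 m, so the parallel axis theorem gives I = 0.016048 + (5.21)(0.469)² = 1.162 kg m^2.
Solid disk: I_cm = (1/2)MR² = (1/2)(2.05)(0.357)² = 0.13064 kg m^2; axis through the centre, so I = 0.13064 kg m^2.
Thin ring: I_cm = MR² = (3.16)(0.189)² = 0.11288 kg m^2; centre at d = 0.261 m, so the parallel axis theorem gives I = 0.11288 + (3.16)(0.261)² = 0.32814 kg m^2.
Total I = 1.162 + 0.13064 + 0.32814 = 1.6208 kg m^2.

1.62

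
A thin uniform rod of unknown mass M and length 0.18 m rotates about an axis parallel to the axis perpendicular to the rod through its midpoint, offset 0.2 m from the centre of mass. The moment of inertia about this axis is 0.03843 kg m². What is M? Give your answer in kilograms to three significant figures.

I = I_cm + Md² = (1/12)ML² + Md² = M·[0.0833333·(0.18)² + (0.2)²] = M·0.0427.
So M = 0.03843 / 0.0427 = 0.9 kg.

0.900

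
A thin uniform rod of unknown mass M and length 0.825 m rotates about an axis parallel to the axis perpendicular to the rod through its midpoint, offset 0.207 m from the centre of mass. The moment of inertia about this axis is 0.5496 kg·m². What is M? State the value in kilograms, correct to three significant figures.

5.52

I = I_cm + Md² = (1/12)ML² + Md² = M·[0.0833333·(0.825)² + (0.207)²] = M·0.099568.
So M = 0.5496 / 0.099568 = 5.5199 kg.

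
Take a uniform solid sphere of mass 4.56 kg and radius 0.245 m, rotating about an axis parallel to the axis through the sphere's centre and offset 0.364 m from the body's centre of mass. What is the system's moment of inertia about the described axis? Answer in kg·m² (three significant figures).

0.714

I_cm = (2/5)MR² = (2/5)(4.56)(0.245)² = 0.10949 kg·m²; centre at d = 0.364 m, so the parallel axis theorem gives I = 0.10949 + (4.56)(0.364)² = 0.71367 kg·m².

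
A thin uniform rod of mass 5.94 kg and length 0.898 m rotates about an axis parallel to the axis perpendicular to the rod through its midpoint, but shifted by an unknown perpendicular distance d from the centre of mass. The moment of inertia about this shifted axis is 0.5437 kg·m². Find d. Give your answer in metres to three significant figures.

0.156

About the centre-of-mass axis, I_cm = (1/12)ML² = (1/12)(5.94)(0.898)² = 0.39917 kg·m².
Parallel axis theorem: I = I_cm + Md², so Md² = 0.5437 − 0.39917 = 0.14453 kg·m².
d = √(0.14453 / 5.94) = 0.15599 m.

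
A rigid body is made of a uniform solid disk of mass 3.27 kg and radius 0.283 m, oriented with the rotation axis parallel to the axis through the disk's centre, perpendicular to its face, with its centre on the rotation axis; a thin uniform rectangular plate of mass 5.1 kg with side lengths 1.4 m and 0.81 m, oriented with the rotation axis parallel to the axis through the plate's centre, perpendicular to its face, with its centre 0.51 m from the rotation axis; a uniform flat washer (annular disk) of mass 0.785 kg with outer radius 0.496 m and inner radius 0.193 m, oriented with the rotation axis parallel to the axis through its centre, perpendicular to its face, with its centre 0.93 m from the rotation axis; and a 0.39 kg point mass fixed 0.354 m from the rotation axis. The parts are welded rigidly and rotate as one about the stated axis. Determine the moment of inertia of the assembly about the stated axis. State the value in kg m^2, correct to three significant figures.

Solid disk: I_cm = (1/2)MR² = (1/2)(3.27)(0.283)² = 0.13095 kg m^2; axis through the centre, so I = 0.13095 kg m^2.
Rectangular plate: I_cm = (1/12)M(a²+b²) = (1/12)(5.1)[(1.4)² + (0.81)²] = 1.1118 kg m^2; centre at d = 0.51 m, so the parallel axis theorem gives I = 1.1118 + (5.1)(0.51)² = 2.4384 kg m^2.
Annular disk: I_cm = (1/2)M(R²+r²) = (1/2)(0.785)[(0.496)² + (0.193)²] = 0.11118 kg m^2; centre at d = 0.93 m, so the parallel axis theorem gives I = 0.11118 + (0.785)(0.93)² = 0.79013 kg m^2.
Point mass: I_cm = 0; centre at d = 0.354 m, so the parallel axis theorem gives I = 0 + (0.39)(0.354)² = 0.048873 kg m^2.
Total I = 0.13095 + 2.4384 + 0.79013 + 0.048873 = 3.4083 kg m^2.

3.41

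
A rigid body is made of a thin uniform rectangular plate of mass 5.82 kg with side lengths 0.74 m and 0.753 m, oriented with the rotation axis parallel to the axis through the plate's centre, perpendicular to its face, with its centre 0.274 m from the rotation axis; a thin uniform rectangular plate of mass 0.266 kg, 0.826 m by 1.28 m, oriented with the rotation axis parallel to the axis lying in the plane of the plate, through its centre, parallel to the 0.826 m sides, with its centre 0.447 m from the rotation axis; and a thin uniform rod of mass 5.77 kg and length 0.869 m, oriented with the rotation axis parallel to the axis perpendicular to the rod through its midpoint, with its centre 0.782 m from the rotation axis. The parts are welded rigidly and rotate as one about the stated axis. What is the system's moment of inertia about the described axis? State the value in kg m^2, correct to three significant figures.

Rectangular plate: I_cm = (1/12)M(a²+b²) = (1/12)(5.82)[(0.74)² + (0.753)²] = 0.54059 kg m^2; centre at d = 0.274 m, so the parallel axis theorem gives I = 0.54059 + (5.82)(0.274)² = 0.97753 kg m^2.
Rectangular plate: I_cm = (1/12)Mb² = (1/12)(0.266)(1.28)² = 0.036318 kg m^2; centre at d = 0.447 m, so the parallel axis theorem gives I = 0.036318 + (0.266)(0.447)² = 0.089467 kg m^2.
Thin rod: I_cm = (1/12)ML² = (1/12)(5.77)(0.869)² = 0.36311 kg m^2; centre at d = 0.782 m, so the parallel axis theorem gives I = 0.36311 + (5.77)(0.782)² = 3.8916 kg m^2.
Total I = 0.97753 + 0.089467 + 3.8916 = 4.9586 kg m^2.

4.96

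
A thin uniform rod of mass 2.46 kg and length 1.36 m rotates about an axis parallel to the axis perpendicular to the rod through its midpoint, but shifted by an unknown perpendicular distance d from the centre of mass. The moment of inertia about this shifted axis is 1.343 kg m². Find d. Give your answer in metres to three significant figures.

0.626

About the centre-of-mass axis, I_cm = (1/12)ML² = (1/12)(2.46)(1.36)² = 0.37917 kg m².
Parallel axis theorem: I = I_cm + Md², so Md² = 1.343 − 0.37917 = 0.96383 kg m².
d = √(0.96383 / 2.46) = 0.62594 m.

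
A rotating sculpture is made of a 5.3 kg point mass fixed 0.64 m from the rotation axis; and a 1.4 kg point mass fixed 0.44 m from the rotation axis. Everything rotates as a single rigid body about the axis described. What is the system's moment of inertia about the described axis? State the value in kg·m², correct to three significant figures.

2.44

Point mass: I_cm = 0; centre at d = 0.64 m, so the parallel axis theorem gives I = 0 + (5.3)(0.64)² = 2.1709 kg·m².
Point mass: I_cm = 0; centre at d = 0.44 m, so the parallel axis theorem gives I = 0 + (1.4)(0.44)² = 0.27104 kg·m².
Total I = 2.1709 + 0.27104 = 2.4419 kg·m².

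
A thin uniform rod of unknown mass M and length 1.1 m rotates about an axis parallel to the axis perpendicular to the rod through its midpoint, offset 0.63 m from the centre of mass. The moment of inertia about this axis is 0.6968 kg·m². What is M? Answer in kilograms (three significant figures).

I = I_cm + Md² = (1/12)ML² + Md² = M·[0.0833333·(1.1)² + (0.63)²] = M·0.49773.
So M = 0.6968 / 0.49773 = 1.3999 kg.

1.40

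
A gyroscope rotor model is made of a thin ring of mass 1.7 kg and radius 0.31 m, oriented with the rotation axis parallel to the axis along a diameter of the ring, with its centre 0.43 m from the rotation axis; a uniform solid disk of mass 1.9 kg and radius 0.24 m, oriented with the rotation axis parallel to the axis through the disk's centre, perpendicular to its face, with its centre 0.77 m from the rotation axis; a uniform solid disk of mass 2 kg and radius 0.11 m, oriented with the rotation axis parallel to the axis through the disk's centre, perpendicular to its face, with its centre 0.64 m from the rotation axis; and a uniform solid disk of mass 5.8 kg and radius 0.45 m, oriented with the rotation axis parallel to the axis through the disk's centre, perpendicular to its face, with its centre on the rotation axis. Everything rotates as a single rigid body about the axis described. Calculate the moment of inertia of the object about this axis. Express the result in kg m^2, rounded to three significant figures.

Thin ring: I_cm = (1/2)MR² = (1/2)(1.7)(0.31)² = 0.081685 kg m^2; centre at d = 0.43 m, so the parallel axis theorem gives I = 0.081685 + (1.7)(0.43)² = 0.39601 kg m^2.
Solid disk: I_cm = (1/2)MR² = (1/2)(1.9)(0.24)² = 0.05472 kg m^2; centre at d = 0.77 m, so the parallel axis theorem gives I = 0.05472 + (1.9)(0.77)² = 1.1812 kg m^2.
Solid disk: I_cm = (1/2)MR² = (1/2)(2)(0.11)² = 0.0121 kg m^2; centre at d = 0.64 m, so the parallel axis theorem gives I = 0.0121 + (2)(0.64)² = 0.8313 kg m^2.
Solid disk: I_cm = (1/2)MR² = (1/2)(5.8)(0.45)² = 0.58725 kg m^2; axis through the centre, so I = 0.58725 kg m^2.
Total I = 0.39601 + 1.1812 + 0.8313 + 0.58725 = 2.9958 kg m^2.

3.00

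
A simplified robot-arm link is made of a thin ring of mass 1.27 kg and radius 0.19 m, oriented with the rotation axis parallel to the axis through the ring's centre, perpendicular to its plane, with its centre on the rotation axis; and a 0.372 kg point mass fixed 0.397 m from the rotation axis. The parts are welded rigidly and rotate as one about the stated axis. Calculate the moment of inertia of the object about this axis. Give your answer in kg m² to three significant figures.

Thin ring: I_cm = MR² = (1.27)(0.19)² = 0.045847 kg m²; axis through the centre, so I = 0.045847 kg m².
Point mass: I_cm = 0; centre at d = 0.397 m, so the parallel axis theorem gives I = 0 + (0.372)(0.397)² = 0.058631 kg m².
Total I = 0.045847 + 0.058631 = 0.10448 kg m².

0.104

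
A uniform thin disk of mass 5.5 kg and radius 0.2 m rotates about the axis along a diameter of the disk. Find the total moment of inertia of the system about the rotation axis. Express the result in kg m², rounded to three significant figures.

I_cm = (1/4)MR² = (1/4)(5.5)(0.2)² = 0.055 kg m²; axis through the centre, so I = 0.055 kg m².

0.0550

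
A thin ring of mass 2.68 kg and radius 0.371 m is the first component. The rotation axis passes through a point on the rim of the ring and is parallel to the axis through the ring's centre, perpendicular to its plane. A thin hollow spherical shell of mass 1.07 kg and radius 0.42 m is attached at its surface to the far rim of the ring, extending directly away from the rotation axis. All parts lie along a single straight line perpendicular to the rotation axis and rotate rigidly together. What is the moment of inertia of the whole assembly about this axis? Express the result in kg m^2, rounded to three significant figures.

Thin ring: I_cm = MR² = (2.68)(0.371)² = 0.36888 kg m^2; centre at d = 0.371 m, so the parallel axis theorem gives I = 0.36888 + (2.68)(0.371)² = 0.73776 kg m^2.
Spherical shell: I_cm = (2/3)MR² = (2/3)(1.07)(0.42)² = 0.12583 kg m^2; centre at d = 0.371 + 0.371 + 0.42 = 1.162 m, so the parallel axis theorem gives I = 0.12583 + (1.07)(1.162)² = 1.5706 kg m^2.
Total I = 0.73776 + 1.5706 = 2.3083 kg m^2.

2.31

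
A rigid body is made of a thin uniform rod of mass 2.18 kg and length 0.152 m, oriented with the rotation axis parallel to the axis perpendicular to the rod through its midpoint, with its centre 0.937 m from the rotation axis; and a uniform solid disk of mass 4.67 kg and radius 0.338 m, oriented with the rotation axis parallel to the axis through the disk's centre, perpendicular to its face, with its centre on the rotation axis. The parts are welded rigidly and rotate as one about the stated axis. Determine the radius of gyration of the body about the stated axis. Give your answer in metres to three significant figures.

0.565

Thin rod: I_cm = (1/12)ML² = (1/12)(2.18)(0.152)² = 0.0041972 kg m²; centre at d = 0.937 m, so the parallel axis theorem gives I = 0.0041972 + (2.18)(0.937)² = 1.9182 kg m².
Solid disk: I_cm = (1/2)MR² = (1/2)(4.67)(0.338)² = 0.26676 kg m²; axis through the centre, so I = 0.26676 kg m².
Total I = 2.1849 kg m²; total mass M = 6.85 kg.
k = √(I/M) = √(2.1849/6.85) = 0.56477 m.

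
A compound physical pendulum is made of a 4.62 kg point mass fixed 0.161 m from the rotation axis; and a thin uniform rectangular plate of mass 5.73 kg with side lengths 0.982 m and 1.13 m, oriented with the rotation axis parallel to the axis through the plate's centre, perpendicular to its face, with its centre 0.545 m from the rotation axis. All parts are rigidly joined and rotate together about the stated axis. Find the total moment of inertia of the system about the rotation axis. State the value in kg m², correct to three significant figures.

Point mass: I_cm = 0; centre at d = 0.161 m, so I = I_cm + Md² gives I = 0 + (4.62)(0.161)² = 0.11976 kg m².
Rectangular plate: I_cm = (1/12)M(a²+b²) = (1/12)(5.73)[(0.982)² + (1.13)²] = 1.0702 kg m²; centre at d = 0.545 m, so I = I_cm + Md² gives I = 1.0702 + (5.73)(0.545)² = 2.7721 kg m².
Total I = 0.11976 + 2.7721 = 2.8919 kg m².

2.89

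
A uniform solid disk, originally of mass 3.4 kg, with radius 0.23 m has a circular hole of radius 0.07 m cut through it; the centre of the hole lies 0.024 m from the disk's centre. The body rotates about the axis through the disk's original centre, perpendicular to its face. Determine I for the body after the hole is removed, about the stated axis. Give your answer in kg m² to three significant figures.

0.0890

Unpierced body about its centre: I₀ = (1/2)MR² = (1/2)(3.4)(0.23)² = 0.08993 kg m².
The removed disk has mass m = M·(r/R)² = (3.4)(0.07/0.23)² = 0.31493 kg (same uniform areal density).
Its moment of inertia about the rotation axis (parallel-axis theorem): I_hole = (1/2)mr² + md² = (1/2)(0.31493)(0.07)² + (0.31493)(0.024)² = 0.00095299 kg m².
Treating the hole as negative mass, I = I₀ − I_hole = 0.08993 − 0.00095299 = 0.088977 kg m².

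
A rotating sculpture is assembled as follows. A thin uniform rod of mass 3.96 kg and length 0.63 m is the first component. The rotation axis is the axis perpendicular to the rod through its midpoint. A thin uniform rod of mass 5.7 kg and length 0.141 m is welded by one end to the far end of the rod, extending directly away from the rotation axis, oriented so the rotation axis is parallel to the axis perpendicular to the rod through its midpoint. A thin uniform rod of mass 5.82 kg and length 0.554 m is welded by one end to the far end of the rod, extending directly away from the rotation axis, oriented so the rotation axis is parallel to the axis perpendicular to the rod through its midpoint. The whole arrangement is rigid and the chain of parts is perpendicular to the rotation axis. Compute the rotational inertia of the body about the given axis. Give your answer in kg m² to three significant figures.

Thin rod: I_cm = (1/12)ML² = (1/12)(3.96)(0.63)² = 0.13098 kg m²; axis through the centre, so I = 0.13098 kg m².
Thin rod: I_cm = (1/12)ML² = (1/12)(5.7)(0.141)² = 0.0094435 kg m²; centre at d = 0.315 + 0.0705 = 0.3855 m, so I = I_cm + Md² gives I = 0.0094435 + (5.7)(0.3855)² = 0.85652 kg m².
Thin rod: I_cm = (1/12)ML² = (1/12)(5.82)(0.554)² = 0.14885 kg m²; centre at d = 0.315 + 0.0705 + 0.0705 + 0.277 = 0.733 m, so I = I_cm + Md² gives I = 0.14885 + (5.82)(0.733)² = 3.2759 kg m².
Total I = 0.13098 + 0.85652 + 3.2759 = 4.2634 kg m².

4.26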